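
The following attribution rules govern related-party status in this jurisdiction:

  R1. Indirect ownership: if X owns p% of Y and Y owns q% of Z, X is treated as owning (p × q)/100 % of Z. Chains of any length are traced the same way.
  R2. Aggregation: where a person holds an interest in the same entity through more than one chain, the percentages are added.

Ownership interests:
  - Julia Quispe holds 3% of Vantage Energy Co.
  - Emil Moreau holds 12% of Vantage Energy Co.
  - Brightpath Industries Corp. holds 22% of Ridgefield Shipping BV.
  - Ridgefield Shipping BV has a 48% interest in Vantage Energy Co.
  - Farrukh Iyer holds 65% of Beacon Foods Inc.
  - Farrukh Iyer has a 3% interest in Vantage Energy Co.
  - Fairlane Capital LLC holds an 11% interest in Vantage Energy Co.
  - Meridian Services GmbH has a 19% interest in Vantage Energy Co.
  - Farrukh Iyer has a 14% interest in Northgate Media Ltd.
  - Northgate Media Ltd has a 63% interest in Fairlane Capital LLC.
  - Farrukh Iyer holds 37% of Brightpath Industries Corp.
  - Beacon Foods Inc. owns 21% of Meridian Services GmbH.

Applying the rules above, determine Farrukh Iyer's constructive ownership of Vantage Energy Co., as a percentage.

Chain via Brightpath Industries Corp. → Ridgefield Shipping BV (R1): 37% × 22% × 48% = 3.9072% of Vantage Energy Co.
Chain via Northgate Media Ltd → Fairlane Capital LLC (R1): 14% × 63% × 11% = 0.9702% of Vantage Energy Co.
Chain via Beacon Foods Inc. → Meridian Services GmbH (R1): 65% × 21% × 19% = 2.5935% of Vantage Energy Co.
Direct interest in Vantage Energy Co: 3%.
Aggregating (R2): 3.9072% + 0.9702% + 2.5935% + 3% = 10.4709%.

10.4709%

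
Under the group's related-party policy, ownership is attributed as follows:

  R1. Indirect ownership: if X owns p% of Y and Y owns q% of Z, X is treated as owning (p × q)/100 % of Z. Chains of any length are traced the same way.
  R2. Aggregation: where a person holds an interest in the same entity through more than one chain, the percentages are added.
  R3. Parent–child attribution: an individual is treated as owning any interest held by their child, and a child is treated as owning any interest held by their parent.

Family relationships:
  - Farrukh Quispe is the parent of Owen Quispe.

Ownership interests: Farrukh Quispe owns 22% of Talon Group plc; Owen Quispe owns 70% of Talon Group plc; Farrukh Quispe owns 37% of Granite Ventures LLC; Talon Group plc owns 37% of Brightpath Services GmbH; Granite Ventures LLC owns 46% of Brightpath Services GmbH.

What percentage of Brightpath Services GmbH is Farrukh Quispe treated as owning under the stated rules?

By parent–child attribution (R3), Farrukh Quispe is treated as also owning Owen Quispe's interest in Talon Group plc, giving 22% + 70% = 92%.
Chain via Talon Group plc (R1): 92% × 37% = 34.04% of Brightpath Services GmbH.
Chain via Granite Ventures LLC (R1): 37% × 46% = 17.02% of Brightpath Services GmbH.
Aggregating (R2): 34.04% + 17.02% = 51.06%.

51.06%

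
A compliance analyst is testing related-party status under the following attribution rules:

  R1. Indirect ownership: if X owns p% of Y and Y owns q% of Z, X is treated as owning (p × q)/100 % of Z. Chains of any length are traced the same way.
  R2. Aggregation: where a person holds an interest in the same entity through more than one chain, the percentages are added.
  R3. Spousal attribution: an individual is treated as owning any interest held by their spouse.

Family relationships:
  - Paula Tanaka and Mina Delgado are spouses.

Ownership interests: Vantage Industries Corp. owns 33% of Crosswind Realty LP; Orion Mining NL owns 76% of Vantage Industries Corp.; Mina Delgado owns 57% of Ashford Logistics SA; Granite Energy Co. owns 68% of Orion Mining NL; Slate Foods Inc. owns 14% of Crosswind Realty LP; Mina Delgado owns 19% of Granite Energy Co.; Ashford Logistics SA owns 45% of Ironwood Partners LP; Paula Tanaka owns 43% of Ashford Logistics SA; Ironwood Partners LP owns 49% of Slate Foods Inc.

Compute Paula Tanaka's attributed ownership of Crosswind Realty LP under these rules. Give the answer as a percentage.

6.327336%

By spousal attribution (R3), Paula Tanaka is treated as also owning Mina Delgado's interest in Ashford Logistics SA, giving 43% + 57% = 100%.
By spousal attribution (R3), Paula Tanaka is treated as owning Mina Delgado's 19% interest in Granite Energy Co.
Chain via Ashford Logistics SA → Ironwood Partners LP → Slate Foods Inc. (R1): 100% × 45% × 49% × 14% = 3.087% of Crosswind Realty LP.
Chain via Granite Energy Co. → Orion Mining NL → Vantage Industries Corp. (R1): 19% × 68% × 76% × 33% = 3.240336% of Crosswind Realty LP.
Aggregating (R2): 3.087% + 3.240336% = 6.327336%.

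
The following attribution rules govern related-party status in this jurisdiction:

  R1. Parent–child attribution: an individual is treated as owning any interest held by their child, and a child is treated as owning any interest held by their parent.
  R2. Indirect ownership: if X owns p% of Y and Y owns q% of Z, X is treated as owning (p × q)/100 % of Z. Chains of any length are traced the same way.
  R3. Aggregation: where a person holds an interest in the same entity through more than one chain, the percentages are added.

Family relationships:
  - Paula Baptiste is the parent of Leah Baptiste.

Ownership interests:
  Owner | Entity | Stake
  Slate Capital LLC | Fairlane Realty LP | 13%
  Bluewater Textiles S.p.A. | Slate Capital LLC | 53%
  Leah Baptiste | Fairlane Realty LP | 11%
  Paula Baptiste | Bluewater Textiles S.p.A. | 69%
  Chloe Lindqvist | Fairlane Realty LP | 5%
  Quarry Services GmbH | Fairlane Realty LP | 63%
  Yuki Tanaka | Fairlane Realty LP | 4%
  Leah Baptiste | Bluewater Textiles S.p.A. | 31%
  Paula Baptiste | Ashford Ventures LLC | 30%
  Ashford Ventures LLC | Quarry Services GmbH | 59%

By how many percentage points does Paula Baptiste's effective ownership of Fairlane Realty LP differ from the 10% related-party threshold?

By parent–child attribution (R1), Paula Baptiste is treated as also owning Leah Baptiste's interest in Bluewater Textiles S.p.A, giving 69% + 31% = 100%.
By parent–child attribution (R1), Paula Baptiste is treated as owning Leah Baptiste's 11% interest in Fairlane Realty LP.
Chain via Ashford Ventures LLC → Quarry Services GmbH (R2): 30% × 59% × 63% = 11.151% of Fairlane Realty LP.
Chain via Bluewater Textiles S.p.A. → Slate Capital LLC (R2): 100% × 53% × 13% = 6.89% of Fairlane Realty LP.
Direct interest in Fairlane Realty LP: 11%.
Aggregating (R3): 11.151% + 6.89% + 11% = 29.041%.
29.041% exceeds the 10% threshold by 19.041 percentage points.

19.041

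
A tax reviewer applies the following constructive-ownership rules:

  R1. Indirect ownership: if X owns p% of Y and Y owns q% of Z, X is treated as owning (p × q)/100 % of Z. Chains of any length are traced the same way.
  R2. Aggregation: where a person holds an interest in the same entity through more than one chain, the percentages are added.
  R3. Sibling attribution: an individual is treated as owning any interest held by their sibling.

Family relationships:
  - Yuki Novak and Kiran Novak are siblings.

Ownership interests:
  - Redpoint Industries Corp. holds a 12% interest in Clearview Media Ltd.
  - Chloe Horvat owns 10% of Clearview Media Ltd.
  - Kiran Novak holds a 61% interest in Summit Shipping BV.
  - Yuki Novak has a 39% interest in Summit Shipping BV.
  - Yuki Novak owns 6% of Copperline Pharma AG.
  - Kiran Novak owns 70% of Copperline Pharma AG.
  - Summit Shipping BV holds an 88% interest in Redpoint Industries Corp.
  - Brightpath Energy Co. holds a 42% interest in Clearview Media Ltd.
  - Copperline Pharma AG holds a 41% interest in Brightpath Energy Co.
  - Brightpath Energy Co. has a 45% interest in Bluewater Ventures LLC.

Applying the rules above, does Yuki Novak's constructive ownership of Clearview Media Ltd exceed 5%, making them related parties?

By sibling attribution (R3), Yuki Novak is treated as also owning Kiran Novak's interest in Summit Shipping BV, giving 39% + 61% = 100%.
By sibling attribution (R3), Yuki Novak is treated as also owning Kiran Novak's interest in Copperline Pharma AG, giving 6% + 70% = 76%.
Chain via Summit Shipping BV → Redpoint Industries Corp. (R1): 100% × 88% × 12% = 10.56% of Clearview Media Ltd.
Chain via Copperline Pharma AG → Brightpath Energy Co. (R1): 76% × 41% × 42% = 13.0872% of Clearview Media Ltd.
Aggregating (R2): 10.56% + 13.0872% = 23.6472%.
23.6472% exceeds the 5% threshold, so Yuki is a related party to Clearview Media Ltd.

Yes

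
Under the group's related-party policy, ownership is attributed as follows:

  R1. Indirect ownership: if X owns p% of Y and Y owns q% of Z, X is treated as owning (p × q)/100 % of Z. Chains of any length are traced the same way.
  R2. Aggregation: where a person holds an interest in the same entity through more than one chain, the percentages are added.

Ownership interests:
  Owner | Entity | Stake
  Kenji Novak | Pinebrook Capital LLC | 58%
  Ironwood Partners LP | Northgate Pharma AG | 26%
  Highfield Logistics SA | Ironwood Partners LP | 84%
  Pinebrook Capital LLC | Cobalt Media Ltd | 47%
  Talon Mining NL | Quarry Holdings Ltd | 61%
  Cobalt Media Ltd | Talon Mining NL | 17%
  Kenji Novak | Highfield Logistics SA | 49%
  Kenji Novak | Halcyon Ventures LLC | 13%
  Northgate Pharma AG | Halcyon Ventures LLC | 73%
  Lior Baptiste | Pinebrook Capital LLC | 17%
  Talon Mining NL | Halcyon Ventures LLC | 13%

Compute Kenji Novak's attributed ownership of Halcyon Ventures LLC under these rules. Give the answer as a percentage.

21.414614%

Chain via Pinebrook Capital LLC → Cobalt Media Ltd → Talon Mining NL (R1): 58% × 47% × 17% × 13% = 0.602446% of Halcyon Ventures LLC.
Chain via Highfield Logistics SA → Ironwood Partners LP → Northgate Pharma AG (R1): 49% × 84% × 26% × 73% = 7.812168% of Halcyon Ventures LLC.
Direct interest in Halcyon Ventures LLC: 13%.
Aggregating (R2): 0.602446% + 7.812168% + 13% = 21.414614%.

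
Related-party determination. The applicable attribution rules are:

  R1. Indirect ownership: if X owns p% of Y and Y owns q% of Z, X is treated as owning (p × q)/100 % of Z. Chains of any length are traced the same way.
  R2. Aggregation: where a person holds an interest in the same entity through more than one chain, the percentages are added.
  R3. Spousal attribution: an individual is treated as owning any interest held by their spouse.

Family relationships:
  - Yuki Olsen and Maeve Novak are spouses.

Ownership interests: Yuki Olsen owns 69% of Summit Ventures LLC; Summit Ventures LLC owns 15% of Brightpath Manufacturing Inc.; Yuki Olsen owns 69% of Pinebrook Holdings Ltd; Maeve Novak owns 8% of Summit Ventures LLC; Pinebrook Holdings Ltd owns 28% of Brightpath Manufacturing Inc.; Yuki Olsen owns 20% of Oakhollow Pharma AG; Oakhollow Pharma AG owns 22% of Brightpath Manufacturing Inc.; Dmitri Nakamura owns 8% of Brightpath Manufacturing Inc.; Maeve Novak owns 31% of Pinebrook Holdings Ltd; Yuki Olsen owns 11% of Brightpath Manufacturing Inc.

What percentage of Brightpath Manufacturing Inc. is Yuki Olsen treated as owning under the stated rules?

By spousal attribution (R3), Yuki Olsen is treated as also owning Maeve Novak's interest in Summit Ventures LLC, giving 69% + 8% = 77%.
By spousal attribution (R3), Yuki Olsen is treated as also owning Maeve Novak's interest in Pinebrook Holdings Ltd, giving 69% + 31% = 100%.
Chain via Oakhollow Pharma AG (R1): 20% × 22% = 4.4% of Brightpath Manufacturing Inc.
Chain via Summit Ventures LLC (R1): 77% × 15% = 11.55% of Brightpath Manufacturing Inc.
Chain via Pinebrook Holdings Ltd (R1): 100% × 28% = 28% of Brightpath Manufacturing Inc.
Direct interest in Brightpath Manufacturing Inc: 11%.
Aggregating (R2): 4.4% + 11.55% + 28% + 11% = 54.95%.

54.95%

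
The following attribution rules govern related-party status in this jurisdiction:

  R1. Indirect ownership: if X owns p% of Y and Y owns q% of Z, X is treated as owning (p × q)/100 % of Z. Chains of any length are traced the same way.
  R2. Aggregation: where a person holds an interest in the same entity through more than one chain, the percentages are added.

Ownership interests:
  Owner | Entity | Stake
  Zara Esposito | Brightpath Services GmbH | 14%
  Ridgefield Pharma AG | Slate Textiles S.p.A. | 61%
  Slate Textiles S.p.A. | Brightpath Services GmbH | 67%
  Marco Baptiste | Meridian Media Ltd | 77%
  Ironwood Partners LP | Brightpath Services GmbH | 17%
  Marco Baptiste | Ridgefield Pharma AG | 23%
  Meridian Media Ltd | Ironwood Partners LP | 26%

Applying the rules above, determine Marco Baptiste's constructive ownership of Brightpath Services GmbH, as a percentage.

12.8035%

Chain via Ridgefield Pharma AG → Slate Textiles S.p.A. (R1): 23% × 61% × 67% = 9.4001% of Brightpath Services GmbH.
Chain via Meridian Media Ltd → Ironwood Partners LP (R1): 77% × 26% × 17% = 3.4034% of Brightpath Services GmbH.
Aggregating (R2): 9.4001% + 3.4034% = 12.8035%.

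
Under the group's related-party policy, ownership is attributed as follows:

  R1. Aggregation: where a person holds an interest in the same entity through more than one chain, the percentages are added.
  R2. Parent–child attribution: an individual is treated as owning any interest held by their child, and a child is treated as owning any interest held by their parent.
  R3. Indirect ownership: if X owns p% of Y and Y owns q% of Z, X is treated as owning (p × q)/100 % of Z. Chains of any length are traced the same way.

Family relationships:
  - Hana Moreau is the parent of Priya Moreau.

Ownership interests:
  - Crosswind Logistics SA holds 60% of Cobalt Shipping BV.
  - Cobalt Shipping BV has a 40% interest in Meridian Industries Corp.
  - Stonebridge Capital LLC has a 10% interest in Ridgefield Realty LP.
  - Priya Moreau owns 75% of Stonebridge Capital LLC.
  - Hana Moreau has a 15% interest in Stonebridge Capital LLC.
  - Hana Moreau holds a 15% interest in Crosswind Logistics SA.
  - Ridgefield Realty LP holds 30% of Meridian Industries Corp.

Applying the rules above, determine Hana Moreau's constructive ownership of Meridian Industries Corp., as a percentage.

By parent–child attribution (R2), Hana Moreau is treated as also owning Priya Moreau's interest in Stonebridge Capital LLC, giving 15% + 75% = 90%.
Chain via Stonebridge Capital LLC → Ridgefield Realty LP (R3): 90% × 10% × 30% = 2.7% of Meridian Industries Corp.
Chain via Crosswind Logistics SA → Cobalt Shipping BV (R3): 15% × 60% × 40% = 3.6% of Meridian Industries Corp.
Aggregating (R1): 2.7% + 3.6% = 6.3%.

6.3%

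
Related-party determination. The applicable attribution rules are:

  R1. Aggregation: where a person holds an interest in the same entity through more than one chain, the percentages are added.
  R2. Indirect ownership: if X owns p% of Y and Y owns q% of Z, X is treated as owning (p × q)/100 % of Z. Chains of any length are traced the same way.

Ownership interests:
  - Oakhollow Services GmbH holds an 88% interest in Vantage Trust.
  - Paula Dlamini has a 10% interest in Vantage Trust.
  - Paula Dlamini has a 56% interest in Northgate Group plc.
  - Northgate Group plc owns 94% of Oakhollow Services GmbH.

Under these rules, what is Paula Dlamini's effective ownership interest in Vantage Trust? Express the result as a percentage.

Chain via Northgate Group plc → Oakhollow Services GmbH (R2): 56% × 94% × 88% = 46.3232% of Vantage Trust.
Direct interest in Vantage Trust: 10%.
Aggregating (R1): 46.3232% + 10% = 56.3232%.

56.3232%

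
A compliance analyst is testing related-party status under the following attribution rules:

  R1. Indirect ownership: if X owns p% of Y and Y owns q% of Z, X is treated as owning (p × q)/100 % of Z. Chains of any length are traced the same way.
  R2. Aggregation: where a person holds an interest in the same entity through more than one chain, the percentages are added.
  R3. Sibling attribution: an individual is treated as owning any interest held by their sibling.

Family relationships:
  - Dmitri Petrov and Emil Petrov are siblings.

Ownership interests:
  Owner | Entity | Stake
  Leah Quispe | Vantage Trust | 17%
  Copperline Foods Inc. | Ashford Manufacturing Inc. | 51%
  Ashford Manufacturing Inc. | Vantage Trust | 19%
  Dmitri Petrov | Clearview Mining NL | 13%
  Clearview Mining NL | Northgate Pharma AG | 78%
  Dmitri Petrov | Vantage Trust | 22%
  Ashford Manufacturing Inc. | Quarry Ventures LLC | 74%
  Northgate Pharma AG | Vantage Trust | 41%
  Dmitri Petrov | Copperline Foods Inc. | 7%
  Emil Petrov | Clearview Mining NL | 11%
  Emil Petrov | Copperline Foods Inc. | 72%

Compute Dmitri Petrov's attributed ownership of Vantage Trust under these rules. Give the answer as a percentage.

By sibling attribution (R3), Dmitri Petrov is treated as also owning Emil Petrov's interest in Clearview Mining NL, giving 13% + 11% = 24%.
By sibling attribution (R3), Dmitri Petrov is treated as also owning Emil Petrov's interest in Copperline Foods Inc, giving 7% + 72% = 79%.
Chain via Clearview Mining NL → Northgate Pharma AG (R1): 24% × 78% × 41% = 7.6752% of Vantage Trust.
Chain via Copperline Foods Inc. → Ashford Manufacturing Inc. (R1): 79% × 51% × 19% = 7.6551% of Vantage Trust.
Direct interest in Vantage Trust: 22%.
Aggregating (R2): 7.6752% + 7.6551% + 22% = 37.3303%.

37.3303%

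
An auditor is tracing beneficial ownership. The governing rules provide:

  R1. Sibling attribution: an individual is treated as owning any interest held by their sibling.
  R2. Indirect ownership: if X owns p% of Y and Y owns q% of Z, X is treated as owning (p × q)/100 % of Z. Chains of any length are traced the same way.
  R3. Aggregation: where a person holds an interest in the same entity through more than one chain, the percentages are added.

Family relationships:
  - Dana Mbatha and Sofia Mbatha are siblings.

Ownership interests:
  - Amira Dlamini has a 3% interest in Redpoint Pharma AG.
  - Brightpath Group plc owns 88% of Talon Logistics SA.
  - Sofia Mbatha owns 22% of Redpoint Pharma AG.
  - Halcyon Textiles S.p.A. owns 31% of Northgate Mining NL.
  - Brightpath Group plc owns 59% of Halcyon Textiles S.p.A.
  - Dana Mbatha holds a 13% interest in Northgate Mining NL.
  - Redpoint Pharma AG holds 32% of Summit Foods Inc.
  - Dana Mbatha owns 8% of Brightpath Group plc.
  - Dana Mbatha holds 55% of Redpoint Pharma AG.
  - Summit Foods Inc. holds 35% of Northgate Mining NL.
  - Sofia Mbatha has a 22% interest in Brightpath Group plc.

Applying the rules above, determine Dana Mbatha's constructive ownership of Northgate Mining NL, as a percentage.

By sibling attribution (R1), Dana Mbatha is treated as also owning Sofia Mbatha's interest in Redpoint Pharma AG, giving 55% + 22% = 77%.
By sibling attribution (R1), Dana Mbatha is treated as also owning Sofia Mbatha's interest in Brightpath Group plc, giving 8% + 22% = 30%.
Chain via Redpoint Pharma AG → Summit Foods Inc. (R2): 77% × 32% × 35% = 8.624% of Northgate Mining NL.
Chain via Brightpath Group plc → Halcyon Textiles S.p.A. (R2): 30% × 59% × 31% = 5.487% of Northgate Mining NL.
Direct interest in Northgate Mining NL: 13%.
Aggregating (R3): 8.624% + 5.487% + 13% = 27.111%.

27.111%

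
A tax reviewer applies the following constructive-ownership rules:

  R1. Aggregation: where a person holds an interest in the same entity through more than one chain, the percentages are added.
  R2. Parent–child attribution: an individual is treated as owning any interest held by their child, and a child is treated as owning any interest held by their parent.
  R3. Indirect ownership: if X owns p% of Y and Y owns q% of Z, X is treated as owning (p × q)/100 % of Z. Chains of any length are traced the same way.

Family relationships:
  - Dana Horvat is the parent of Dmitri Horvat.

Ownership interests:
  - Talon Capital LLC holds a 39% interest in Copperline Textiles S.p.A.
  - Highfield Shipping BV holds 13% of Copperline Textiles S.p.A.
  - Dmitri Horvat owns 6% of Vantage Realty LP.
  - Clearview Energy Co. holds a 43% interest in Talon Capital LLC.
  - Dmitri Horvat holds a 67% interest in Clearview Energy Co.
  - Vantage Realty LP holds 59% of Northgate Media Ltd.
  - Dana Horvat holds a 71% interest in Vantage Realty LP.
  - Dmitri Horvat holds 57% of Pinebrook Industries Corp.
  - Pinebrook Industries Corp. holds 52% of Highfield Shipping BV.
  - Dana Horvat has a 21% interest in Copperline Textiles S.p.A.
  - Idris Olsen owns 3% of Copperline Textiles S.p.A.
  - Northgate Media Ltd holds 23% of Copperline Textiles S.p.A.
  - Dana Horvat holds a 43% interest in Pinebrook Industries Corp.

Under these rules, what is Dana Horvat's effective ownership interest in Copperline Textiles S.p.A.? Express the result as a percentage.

By parent–child attribution (R2), Dana Horvat is treated as also owning Dmitri Horvat's interest in Pinebrook Industries Corp, giving 43% + 57% = 100%.
By parent–child attribution (R2), Dana Horvat is treated as also owning Dmitri Horvat's interest in Vantage Realty LP, giving 71% + 6% = 77%.
By parent–child attribution (R2), Dana Horvat is treated as owning Dmitri Horvat's 67% interest in Clearview Energy Co.
Chain via Pinebrook Industries Corp. → Highfield Shipping BV (R3): 100% × 52% × 13% = 6.76% of Copperline Textiles S.p.A.
Chain via Vantage Realty LP → Northgate Media Ltd (R3): 77% × 59% × 23% = 10.4489% of Copperline Textiles S.p.A.
Direct interest in Copperline Textiles S.p.A: 21%.
Chain via Clearview Energy Co. → Talon Capital LLC (R3): 67% × 43% × 39% = 11.2359% of Copperline Textiles S.p.A.
Aggregating (R1): 6.76% + 10.4489% + 21% + 11.2359% = 49.4448%.

49.4448%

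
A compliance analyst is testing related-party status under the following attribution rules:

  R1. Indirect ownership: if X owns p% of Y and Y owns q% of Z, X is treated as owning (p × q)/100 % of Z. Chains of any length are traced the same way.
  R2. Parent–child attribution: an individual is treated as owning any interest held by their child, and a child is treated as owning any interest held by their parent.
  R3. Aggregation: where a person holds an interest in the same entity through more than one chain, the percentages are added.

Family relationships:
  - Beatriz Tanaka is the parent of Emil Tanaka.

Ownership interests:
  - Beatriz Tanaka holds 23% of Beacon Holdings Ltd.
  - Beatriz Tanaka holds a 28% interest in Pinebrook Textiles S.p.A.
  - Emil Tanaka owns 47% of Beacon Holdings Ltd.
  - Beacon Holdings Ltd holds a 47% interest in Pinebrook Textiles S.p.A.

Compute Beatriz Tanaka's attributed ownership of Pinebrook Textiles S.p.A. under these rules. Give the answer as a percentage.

60.9%

By parent–child attribution (R2), Beatriz Tanaka is treated as also owning Emil Tanaka's interest in Beacon Holdings Ltd, giving 23% + 47% = 70%.
Chain via Beacon Holdings Ltd (R1): 70% × 47% = 32.9% of Pinebrook Textiles S.p.A.
Direct interest in Pinebrook Textiles S.p.A: 28%.
Aggregating (R3): 32.9% + 28% = 60.9%.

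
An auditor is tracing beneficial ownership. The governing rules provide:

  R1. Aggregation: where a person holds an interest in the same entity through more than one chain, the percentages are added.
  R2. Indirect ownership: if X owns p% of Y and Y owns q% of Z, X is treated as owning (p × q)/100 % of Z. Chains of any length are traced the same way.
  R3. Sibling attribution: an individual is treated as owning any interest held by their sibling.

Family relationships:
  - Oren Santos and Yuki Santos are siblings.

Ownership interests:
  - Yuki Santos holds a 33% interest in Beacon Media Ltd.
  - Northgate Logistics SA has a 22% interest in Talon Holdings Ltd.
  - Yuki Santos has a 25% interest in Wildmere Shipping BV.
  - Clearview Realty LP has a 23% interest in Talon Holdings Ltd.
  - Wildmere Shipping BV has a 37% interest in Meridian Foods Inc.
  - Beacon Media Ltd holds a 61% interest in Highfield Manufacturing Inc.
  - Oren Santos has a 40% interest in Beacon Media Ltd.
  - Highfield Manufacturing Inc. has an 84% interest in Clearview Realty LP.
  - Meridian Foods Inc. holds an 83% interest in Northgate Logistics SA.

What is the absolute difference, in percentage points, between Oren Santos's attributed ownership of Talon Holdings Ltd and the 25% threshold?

14.707754

By sibling attribution (R3), Oren Santos is treated as also owning Yuki Santos's interest in Beacon Media Ltd, giving 40% + 33% = 73%.
By sibling attribution (R3), Oren Santos is treated as owning Yuki Santos's 25% interest in Wildmere Shipping BV.
Chain via Beacon Media Ltd → Highfield Manufacturing Inc. → Clearview Realty LP (R2): 73% × 61% × 84% × 23% = 8.603196% of Talon Holdings Ltd.
Chain via Wildmere Shipping BV → Meridian Foods Inc. → Northgate Logistics SA (R2): 25% × 37% × 83% × 22% = 1.68905% of Talon Holdings Ltd.
Aggregating (R1): 8.603196% + 1.68905% = 10.292246%.
10.292246% falls short of the 25% threshold by 14.707754 percentage points.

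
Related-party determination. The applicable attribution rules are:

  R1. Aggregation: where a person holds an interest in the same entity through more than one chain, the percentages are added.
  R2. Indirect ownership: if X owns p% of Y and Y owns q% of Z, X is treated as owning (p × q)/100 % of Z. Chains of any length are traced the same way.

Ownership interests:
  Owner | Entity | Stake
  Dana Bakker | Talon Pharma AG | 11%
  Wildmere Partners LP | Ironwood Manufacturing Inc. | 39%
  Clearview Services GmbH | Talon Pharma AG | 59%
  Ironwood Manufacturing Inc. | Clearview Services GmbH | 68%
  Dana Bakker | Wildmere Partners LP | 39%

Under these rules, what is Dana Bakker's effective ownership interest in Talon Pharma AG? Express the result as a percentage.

17.102252%

Chain via Wildmere Partners LP → Ironwood Manufacturing Inc. → Clearview Services GmbH (R2): 39% × 39% × 68% × 59% = 6.102252% of Talon Pharma AG.
Direct interest in Talon Pharma AG: 11%.
Aggregating (R1): 6.102252% + 11% = 17.102252%.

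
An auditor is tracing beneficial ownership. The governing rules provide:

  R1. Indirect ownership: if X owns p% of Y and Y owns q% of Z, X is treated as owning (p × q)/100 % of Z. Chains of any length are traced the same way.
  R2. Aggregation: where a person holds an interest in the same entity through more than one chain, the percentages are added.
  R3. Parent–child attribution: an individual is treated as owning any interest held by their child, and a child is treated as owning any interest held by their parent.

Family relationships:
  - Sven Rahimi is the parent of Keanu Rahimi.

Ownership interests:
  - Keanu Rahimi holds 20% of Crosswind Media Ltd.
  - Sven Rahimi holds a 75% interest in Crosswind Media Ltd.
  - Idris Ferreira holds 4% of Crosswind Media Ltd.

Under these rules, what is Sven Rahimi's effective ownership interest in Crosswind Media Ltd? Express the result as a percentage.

By parent–child attribution (R3), Sven Rahimi is treated as also owning Keanu Rahimi's interest in Crosswind Media Ltd, giving 75% + 20% = 95%.
Direct interest in Crosswind Media Ltd: 95%.

95%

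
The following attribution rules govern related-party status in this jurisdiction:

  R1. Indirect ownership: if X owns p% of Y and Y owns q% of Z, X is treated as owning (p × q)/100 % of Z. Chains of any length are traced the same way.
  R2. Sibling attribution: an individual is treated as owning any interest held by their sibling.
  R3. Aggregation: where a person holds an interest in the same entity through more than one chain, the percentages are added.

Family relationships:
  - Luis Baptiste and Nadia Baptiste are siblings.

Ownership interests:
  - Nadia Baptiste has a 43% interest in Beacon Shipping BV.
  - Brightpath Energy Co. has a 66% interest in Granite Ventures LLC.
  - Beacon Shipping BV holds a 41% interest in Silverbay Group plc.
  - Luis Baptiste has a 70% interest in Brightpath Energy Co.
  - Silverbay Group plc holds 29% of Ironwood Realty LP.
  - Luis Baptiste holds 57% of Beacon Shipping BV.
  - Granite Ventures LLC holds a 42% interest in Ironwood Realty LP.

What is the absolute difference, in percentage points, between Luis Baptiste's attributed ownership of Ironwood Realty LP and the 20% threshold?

By sibling attribution (R2), Luis Baptiste is treated as also owning Nadia Baptiste's interest in Beacon Shipping BV, giving 57% + 43% = 100%.
Chain via Beacon Shipping BV → Silverbay Group plc (R1): 100% × 41% × 29% = 11.89% of Ironwood Realty LP.
Chain via Brightpath Energy Co. → Granite Ventures LLC (R1): 70% × 66% × 42% = 19.404% of Ironwood Realty LP.
Aggregating (R3): 11.89% + 19.404% = 31.294%.
31.294% exceeds the 20% threshold by 11.294 percentage points.

11.294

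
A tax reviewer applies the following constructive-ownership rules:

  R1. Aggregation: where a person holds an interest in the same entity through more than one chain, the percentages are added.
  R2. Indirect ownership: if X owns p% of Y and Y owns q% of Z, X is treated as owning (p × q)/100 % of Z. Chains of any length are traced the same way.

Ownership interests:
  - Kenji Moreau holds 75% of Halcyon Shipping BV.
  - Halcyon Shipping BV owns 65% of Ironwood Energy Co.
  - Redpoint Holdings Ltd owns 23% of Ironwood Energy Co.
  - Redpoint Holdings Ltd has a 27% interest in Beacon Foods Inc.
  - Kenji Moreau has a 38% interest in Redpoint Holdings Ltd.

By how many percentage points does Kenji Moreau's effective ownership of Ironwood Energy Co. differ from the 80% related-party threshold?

22.51

Chain via Redpoint Holdings Ltd (R2): 38% × 23% = 8.74% of Ironwood Energy Co.
Chain via Halcyon Shipping BV (R2): 75% × 65% = 48.75% of Ironwood Energy Co.
Aggregating (R1): 8.74% + 48.75% = 57.49%.
57.49% falls short of the 80% threshold by 22.51 percentage points.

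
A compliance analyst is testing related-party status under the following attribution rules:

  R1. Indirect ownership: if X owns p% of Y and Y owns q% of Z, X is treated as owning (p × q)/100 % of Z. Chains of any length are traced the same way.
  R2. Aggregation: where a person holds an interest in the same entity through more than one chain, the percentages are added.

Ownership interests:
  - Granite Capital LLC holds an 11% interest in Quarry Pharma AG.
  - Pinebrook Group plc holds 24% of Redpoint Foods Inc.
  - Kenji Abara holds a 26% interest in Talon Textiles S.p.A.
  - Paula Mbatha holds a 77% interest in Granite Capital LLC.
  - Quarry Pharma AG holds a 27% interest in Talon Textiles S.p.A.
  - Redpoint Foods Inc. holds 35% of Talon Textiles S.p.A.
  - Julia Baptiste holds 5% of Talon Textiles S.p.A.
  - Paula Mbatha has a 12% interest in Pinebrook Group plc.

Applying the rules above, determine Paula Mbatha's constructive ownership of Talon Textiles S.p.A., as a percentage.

Chain via Granite Capital LLC → Quarry Pharma AG (R1): 77% × 11% × 27% = 2.2869% of Talon Textiles S.p.A.
Chain via Pinebrook Group plc → Redpoint Foods Inc. (R1): 12% × 24% × 35% = 1.008% of Talon Textiles S.p.A.
Aggregating (R2): 2.2869% + 1.008% = 3.2949%.

3.2949%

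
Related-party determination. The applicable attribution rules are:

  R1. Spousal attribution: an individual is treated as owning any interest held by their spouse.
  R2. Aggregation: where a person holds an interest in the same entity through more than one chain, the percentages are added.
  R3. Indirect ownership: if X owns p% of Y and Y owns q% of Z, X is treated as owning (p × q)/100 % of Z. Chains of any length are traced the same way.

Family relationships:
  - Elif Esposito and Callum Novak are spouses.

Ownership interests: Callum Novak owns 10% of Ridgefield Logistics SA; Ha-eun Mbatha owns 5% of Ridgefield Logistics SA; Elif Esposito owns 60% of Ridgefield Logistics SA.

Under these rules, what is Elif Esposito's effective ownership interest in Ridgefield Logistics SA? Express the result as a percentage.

70%

By spousal attribution (R1), Elif Esposito is treated as also owning Callum Novak's interest in Ridgefield Logistics SA, giving 60% + 10% = 70%.
Direct interest in Ridgefield Logistics SA: 70%.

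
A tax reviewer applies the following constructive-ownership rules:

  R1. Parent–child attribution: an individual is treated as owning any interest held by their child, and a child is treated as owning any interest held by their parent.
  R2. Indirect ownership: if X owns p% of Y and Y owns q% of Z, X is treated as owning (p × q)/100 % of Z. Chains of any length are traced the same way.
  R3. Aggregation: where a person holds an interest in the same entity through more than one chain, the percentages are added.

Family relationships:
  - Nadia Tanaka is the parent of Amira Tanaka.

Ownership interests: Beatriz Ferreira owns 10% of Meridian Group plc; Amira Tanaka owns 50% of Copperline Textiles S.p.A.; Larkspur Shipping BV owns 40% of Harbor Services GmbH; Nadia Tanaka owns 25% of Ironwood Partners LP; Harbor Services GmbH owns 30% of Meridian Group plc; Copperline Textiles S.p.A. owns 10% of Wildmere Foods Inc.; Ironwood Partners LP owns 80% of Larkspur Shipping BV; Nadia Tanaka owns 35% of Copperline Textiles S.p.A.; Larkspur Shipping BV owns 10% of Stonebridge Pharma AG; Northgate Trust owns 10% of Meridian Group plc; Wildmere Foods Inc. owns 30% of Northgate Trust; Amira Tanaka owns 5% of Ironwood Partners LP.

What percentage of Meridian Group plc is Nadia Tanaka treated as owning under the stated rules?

3.135%

By parent–child attribution (R1), Nadia Tanaka is treated as also owning Amira Tanaka's interest in Copperline Textiles S.p.A, giving 35% + 50% = 85%.
By parent–child attribution (R1), Nadia Tanaka is treated as also owning Amira Tanaka's interest in Ironwood Partners LP, giving 25% + 5% = 30%.
Chain via Copperline Textiles S.p.A. → Wildmere Foods Inc. → Northgate Trust (R2): 85% × 10% × 30% × 10% = 0.255% of Meridian Group plc.
Chain via Ironwood Partners LP → Larkspur Shipping BV → Harbor Services GmbH (R2): 30% × 80% × 40% × 30% = 2.88% of Meridian Group plc.
Aggregating (R3): 0.255% + 2.88% = 3.135%.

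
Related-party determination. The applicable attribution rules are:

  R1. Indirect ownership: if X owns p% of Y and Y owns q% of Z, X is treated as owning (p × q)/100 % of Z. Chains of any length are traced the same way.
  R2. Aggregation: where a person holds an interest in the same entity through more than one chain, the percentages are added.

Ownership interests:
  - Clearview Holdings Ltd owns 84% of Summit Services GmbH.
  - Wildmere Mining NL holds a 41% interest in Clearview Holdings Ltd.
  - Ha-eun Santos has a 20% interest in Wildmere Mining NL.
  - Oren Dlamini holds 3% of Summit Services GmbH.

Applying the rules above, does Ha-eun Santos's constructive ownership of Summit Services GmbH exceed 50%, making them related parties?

No

Chain via Wildmere Mining NL → Clearview Holdings Ltd (R1): 20% × 41% × 84% = 6.888% of Summit Services GmbH.
6.888% does not exceed the 50% threshold, so Ha-eun is not a related party to Summit Services GmbH.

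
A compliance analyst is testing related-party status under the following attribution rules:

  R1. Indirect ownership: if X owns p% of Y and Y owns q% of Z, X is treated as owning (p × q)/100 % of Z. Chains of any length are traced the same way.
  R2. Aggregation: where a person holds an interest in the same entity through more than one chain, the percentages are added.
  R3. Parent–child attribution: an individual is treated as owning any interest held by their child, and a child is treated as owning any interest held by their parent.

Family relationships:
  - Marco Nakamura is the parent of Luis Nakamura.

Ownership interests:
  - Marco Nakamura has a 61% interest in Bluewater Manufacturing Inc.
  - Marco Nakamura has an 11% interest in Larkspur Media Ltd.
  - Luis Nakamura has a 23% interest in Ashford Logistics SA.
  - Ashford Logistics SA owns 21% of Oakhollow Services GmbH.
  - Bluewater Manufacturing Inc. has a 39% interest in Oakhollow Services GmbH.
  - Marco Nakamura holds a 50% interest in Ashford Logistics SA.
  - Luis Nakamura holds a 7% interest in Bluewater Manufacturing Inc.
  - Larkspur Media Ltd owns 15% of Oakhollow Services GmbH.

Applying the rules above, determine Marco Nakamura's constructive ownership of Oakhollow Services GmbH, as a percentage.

By parent–child attribution (R3), Marco Nakamura is treated as also owning Luis Nakamura's interest in Ashford Logistics SA, giving 50% + 23% = 73%.
By parent–child attribution (R3), Marco Nakamura is treated as also owning Luis Nakamura's interest in Bluewater Manufacturing Inc, giving 61% + 7% = 68%.
Chain via Ashford Logistics SA (R1): 73% × 21% = 15.33% of Oakhollow Services GmbH.
Chain via Bluewater Manufacturing Inc. (R1): 68% × 39% = 26.52% of Oakhollow Services GmbH.
Chain via Larkspur Media Ltd (R1): 11% × 15% = 1.65% of Oakhollow Services GmbH.
Aggregating (R2): 15.33% + 26.52% + 1.65% = 43.5%.

43.5%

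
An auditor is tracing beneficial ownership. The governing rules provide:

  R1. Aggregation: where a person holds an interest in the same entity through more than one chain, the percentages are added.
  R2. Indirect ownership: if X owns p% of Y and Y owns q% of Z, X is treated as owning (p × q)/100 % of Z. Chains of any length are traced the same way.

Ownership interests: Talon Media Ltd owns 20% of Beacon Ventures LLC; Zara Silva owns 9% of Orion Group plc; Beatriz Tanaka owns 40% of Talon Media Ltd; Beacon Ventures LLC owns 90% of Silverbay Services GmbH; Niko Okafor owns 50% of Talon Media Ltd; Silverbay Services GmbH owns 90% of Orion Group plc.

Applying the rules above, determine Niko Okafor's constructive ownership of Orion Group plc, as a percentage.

8.1%

Chain via Talon Media Ltd → Beacon Ventures LLC → Silverbay Services GmbH (R2): 50% × 20% × 90% × 90% = 8.1% of Orion Group plc.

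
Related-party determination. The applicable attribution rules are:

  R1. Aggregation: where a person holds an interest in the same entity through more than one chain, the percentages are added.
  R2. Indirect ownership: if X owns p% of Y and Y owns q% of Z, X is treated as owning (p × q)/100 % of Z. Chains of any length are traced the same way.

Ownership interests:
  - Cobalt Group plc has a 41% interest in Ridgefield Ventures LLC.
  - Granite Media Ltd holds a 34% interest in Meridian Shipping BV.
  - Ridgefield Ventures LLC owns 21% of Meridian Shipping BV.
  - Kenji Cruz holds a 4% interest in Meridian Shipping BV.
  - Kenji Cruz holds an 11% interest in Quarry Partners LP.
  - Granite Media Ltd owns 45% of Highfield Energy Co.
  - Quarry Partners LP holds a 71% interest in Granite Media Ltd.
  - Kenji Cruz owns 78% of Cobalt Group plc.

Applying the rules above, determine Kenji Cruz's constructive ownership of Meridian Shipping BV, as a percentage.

13.3712%

Chain via Cobalt Group plc → Ridgefield Ventures LLC (R2): 78% × 41% × 21% = 6.7158% of Meridian Shipping BV.
Chain via Quarry Partners LP → Granite Media Ltd (R2): 11% × 71% × 34% = 2.6554% of Meridian Shipping BV.
Direct interest in Meridian Shipping BV: 4%.
Aggregating (R1): 6.7158% + 2.6554% + 4% = 13.3712%.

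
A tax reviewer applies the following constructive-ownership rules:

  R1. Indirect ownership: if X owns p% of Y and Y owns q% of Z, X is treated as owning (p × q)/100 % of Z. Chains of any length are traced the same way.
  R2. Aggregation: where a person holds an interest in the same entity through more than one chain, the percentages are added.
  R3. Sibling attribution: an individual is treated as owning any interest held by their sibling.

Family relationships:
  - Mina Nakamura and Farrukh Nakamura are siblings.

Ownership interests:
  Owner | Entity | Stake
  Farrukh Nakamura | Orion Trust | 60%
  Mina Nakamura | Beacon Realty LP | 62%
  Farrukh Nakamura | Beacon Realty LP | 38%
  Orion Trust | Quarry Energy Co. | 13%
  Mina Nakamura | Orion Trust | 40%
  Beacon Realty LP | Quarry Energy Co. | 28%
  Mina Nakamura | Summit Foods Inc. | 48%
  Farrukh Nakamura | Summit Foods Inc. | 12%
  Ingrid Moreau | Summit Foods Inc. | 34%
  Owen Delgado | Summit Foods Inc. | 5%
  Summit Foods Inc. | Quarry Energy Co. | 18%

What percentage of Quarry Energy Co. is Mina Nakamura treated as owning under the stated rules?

By sibling attribution (R3), Mina Nakamura is treated as also owning Farrukh Nakamura's interest in Beacon Realty LP, giving 62% + 38% = 100%.
By sibling attribution (R3), Mina Nakamura is treated as also owning Farrukh Nakamura's interest in Summit Foods Inc, giving 48% + 12% = 60%.
By sibling attribution (R3), Mina Nakamura is treated as also owning Farrukh Nakamura's interest in Orion Trust, giving 40% + 60% = 100%.
Chain via Beacon Realty LP (R1): 100% × 28% = 28% of Quarry Energy Co.
Chain via Summit Foods Inc. (R1): 60% × 18% = 10.8% of Quarry Energy Co.
Chain via Orion Trust (R1): 100% × 13% = 13% of Quarry Energy Co.
Aggregating (R2): 28% + 10.8% + 13% = 51.8%.

51.8%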